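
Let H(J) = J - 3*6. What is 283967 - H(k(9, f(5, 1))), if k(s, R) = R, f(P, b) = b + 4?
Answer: 283980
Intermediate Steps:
f(P, b) = 4 + b
H(J) = -18 + J (H(J) = J - 18 = -18 + J)
283967 - H(k(9, f(5, 1))) = 283967 - (-18 + (4 + 1)) = 283967 - (-18 + 5) = 283967 - 1*(-13) = 283967 + 13 = 283980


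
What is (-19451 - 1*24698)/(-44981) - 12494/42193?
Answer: 1300786143/1897883333 ≈ 0.68539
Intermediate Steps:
(-19451 - 1*24698)/(-44981) - 12494/42193 = (-19451 - 24698)*(-1/44981) - 12494*1/42193 = -44149*(-1/44981) - 12494/42193 = 44149/44981 - 12494/42193 = 1300786143/1897883333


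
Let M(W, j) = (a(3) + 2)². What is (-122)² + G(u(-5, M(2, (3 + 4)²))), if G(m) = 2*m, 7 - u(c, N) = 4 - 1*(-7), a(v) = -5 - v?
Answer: 14876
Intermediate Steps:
M(W, j) = 36 (M(W, j) = ((-5 - 1*3) + 2)² = ((-5 - 3) + 2)² = (-8 + 2)² = (-6)² = 36)
u(c, N) = -4 (u(c, N) = 7 - (4 - 1*(-7)) = 7 - (4 + 7) = 7 - 1*11 = 7 - 11 = -4)
(-122)² + G(u(-5, M(2, (3 + 4)²))) = (-122)² + 2*(-4) = 14884 - 8 = 14876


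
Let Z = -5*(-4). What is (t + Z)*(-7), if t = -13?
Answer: -49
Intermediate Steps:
Z = 20
(t + Z)*(-7) = (-13 + 20)*(-7) = 7*(-7) = -49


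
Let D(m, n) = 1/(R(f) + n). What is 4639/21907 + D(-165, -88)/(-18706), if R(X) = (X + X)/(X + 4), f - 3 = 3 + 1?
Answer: 82785626813/390941894268 ≈ 0.21176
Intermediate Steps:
f = 7 (f = 3 + (3 + 1) = 3 + 4 = 7)
R(X) = 2*X/(4 + X) (R(X) = (2*X)/(4 + X) = 2*X/(4 + X))
D(m, n) = 1/(14/11 + n) (D(m, n) = 1/(2*7/(4 + 7) + n) = 1/(2*7/11 + n) = 1/(2*7*(1/11) + n) = 1/(14/11 + n))
4639/21907 + D(-165, -88)/(-18706) = 4639/21907 + (11/(14 + 11*(-88)))/(-18706) = 4639*(1/21907) + (11/(14 - 968))*(-1/18706) = 4639/21907 + (11/(-954))*(-1/18706) = 4639/21907 + (11*(-1/954))*(-1/18706) = 4639/21907 - 11/954*(-1/18706) = 4639/21907 + 11/17845524 = 82785626813/390941894268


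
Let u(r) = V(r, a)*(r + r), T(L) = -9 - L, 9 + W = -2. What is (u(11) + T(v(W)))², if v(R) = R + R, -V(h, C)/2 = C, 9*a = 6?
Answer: 2401/9 ≈ 266.78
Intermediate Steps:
a = ⅔ (a = (⅑)*6 = ⅔ ≈ 0.66667)
W = -11 (W = -9 - 2 = -11)
V(h, C) = -2*C
v(R) = 2*R
u(r) = -8*r/3 (u(r) = (-2*⅔)*(r + r) = -8*r/3)
(u(11) + T(v(W)))² = (-8/3*11 + (-9 - 2*(-11)))² = (-88/3 + (-9 - 1*(-22)))² = (-88/3 + (-9 + 22))² = (-88/3 + 13)² = (-49/3)² = 2401/9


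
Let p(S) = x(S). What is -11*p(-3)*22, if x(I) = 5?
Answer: -1210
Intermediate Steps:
p(S) = 5
-11*p(-3)*22 = -11*5*22 = -55*22 = -1210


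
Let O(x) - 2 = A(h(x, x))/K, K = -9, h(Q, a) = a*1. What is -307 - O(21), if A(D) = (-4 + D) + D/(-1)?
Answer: -2785/9 ≈ -309.44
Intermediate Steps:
h(Q, a) = a
A(D) = -4 (A(D) = (-4 + D) + D*(-1) = (-4 + D) - D = -4)
O(x) = 22/9 (O(x) = 2 - 4/(-9) = 2 - 4*(-1/9) = 2 + 4/9 = 22/9)
-307 - O(21) = -307 - 1*22/9 = -307 - 22/9 = -2785/9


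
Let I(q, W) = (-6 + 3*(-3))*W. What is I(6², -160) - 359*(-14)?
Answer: 7426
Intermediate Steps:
I(q, W) = -15*W (I(q, W) = (-6 - 9)*W = -15*W)
I(6², -160) - 359*(-14) = -15*(-160) - 359*(-14) = 2400 - 1*(-5026) = 2400 + 5026 = 7426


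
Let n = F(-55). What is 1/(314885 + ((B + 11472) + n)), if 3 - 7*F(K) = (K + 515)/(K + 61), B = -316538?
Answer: 21/205978 ≈ 0.00010195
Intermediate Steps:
F(K) = 3/7 - (515 + K)/(7*(61 + K)) (F(K) = 3/7 - (K + 515)/(7*(K + 61)) = 3/7 - (515 + K)/(7*(61 + K)))
n = -221/21 (n = 2*(-166 - 55)/(7*(61 - 55)) = (2/7)*(-221)/6 = (2/7)*(⅙)*(-221) = -221/21 ≈ -10.524)
1/(314885 + ((B + 11472) + n)) = 1/(314885 + ((-316538 + 11472) - 221/21)) = 1/(314885 + (-305066 - 221/21)) = 1/(314885 - 6406607/21) = 1/(205978/21) = 21/205978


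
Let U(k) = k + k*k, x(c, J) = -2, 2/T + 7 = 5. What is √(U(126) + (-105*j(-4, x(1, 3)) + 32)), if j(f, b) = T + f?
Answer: √16559 ≈ 128.68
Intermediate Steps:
T = -1 (T = 2/(-7 + 5) = 2/(-2) = 2*(-½) = -1)
j(f, b) = -1 + f
U(k) = k + k²
√(U(126) + (-105*j(-4, x(1, 3)) + 32)) = √(126*(1 + 126) + (-105*(-1 - 4) + 32)) = √(126*127 + (-105*(-5) + 32)) = √(16002 + (525 + 32)) = √(16002 + 557) = √16559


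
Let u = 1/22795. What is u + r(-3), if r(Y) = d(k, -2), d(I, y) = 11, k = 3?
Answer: 250746/22795 ≈ 11.000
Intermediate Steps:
r(Y) = 11
u = 1/22795 ≈ 4.3869e-5
u + r(-3) = 1/22795 + 11 = 250746/22795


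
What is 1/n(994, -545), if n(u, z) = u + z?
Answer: 1/449 ≈ 0.0022272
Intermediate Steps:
1/n(994, -545) = 1/(994 - 545) = 1/449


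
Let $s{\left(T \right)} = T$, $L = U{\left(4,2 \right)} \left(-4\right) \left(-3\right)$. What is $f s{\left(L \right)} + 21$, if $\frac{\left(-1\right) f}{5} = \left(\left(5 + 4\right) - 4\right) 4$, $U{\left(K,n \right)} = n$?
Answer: $-2379$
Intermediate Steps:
$L = 24$ ($L = 2 \left(-4\right) \left(-3\right) = \left(-8\right) \left(-3\right) = 24$)
$f = -100$ ($f = - 5 \left(\left(5 + 4\right) - 4\right) 4 = - 5 \left(9 - 4\right) 4 = - 5 \cdot 5 \cdot 4 = \left(-5\right) 20 = -100$)
$f s{\left(L \right)} + 21 = \left(-100\right) 24 + 21 = -2400 + 21 = -2379$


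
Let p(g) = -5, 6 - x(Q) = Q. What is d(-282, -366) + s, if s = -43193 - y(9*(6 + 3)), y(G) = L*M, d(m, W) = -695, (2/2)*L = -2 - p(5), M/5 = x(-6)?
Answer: -44068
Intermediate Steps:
x(Q) = 6 - Q
M = 60 (M = 5*(6 - 1*(-6)) = 5*(6 + 6) = 5*12 = 60)
L = 3 (L = -2 - 1*(-5) = -2 + 5 = 3)
y(G) = 180 (y(G) = 3*60 = 180)
s = -43373 (s = -43193 - 1*180 = -43193 - 180 = -43373)
d(-282, -366) + s = -695 - 43373 = -44068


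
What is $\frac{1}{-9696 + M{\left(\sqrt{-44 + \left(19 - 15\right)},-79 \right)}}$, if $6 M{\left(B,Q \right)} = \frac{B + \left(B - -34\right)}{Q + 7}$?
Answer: $- \frac{452380248}{4386314488649} + \frac{432 i \sqrt{10}}{4386314488649} \approx -0.00010313 + 3.1145 \cdot 10^{-10} i$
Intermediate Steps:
$M{\left(B,Q \right)} = \frac{34 + 2 B}{6 \left(7 + Q\right)}$ ($M{\left(B,Q \right)} = \frac{\left(B + \left(B - -34\right)\right) \frac{1}{Q + 7}}{6} = \frac{\left(B + \left(B + 34\right)\right) \frac{1}{7 + Q}}{6} = \frac{\left(B + \left(34 + B\right)\right) \frac{1}{7 + Q}}{6} = \frac{\left(34 + 2 B\right) \frac{1}{7 + Q}}{6} = \frac{\frac{1}{7 + Q} \left(34 + 2 B\right)}{6} = \frac{34 + 2 B}{6 \left(7 + Q\right)}$)
$\frac{1}{-9696 + M{\left(\sqrt{-44 + \left(19 - 15\right)},-79 \right)}} = \frac{1}{-9696 + \frac{17 + \sqrt{-44 + \left(19 - 15\right)}}{3 \left(7 - 79\right)}} = \frac{1}{-9696 + \frac{17 + \sqrt{-44 + 4}}{3 \left(-72\right)}} = \frac{1}{-9696 + \frac{1}{3} \left(- \frac{1}{72}\right) \left(17 + \sqrt{-40}\right)} = \frac{1}{-9696 + \frac{1}{3} \left(- \frac{1}{72}\right) \left(17 + 2 i \sqrt{10}\right)} = \frac{1}{-9696 - \left(\frac{17}{216} + \frac{i \sqrt{10}}{108}\right)} = \frac{1}{- \frac{2094353}{216} - \frac{i \sqrt{10}}{108}}$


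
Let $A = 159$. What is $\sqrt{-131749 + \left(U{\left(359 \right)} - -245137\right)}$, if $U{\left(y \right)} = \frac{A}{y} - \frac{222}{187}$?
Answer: $\frac{\sqrt{511018184355987}}{67133} \approx 336.73$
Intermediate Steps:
$U{\left(y \right)} = - \frac{222}{187} + \frac{159}{y}$ ($U{\left(y \right)} = \frac{159}{y} - \frac{222}{187} = - \frac{222}{187} + \frac{159}{y}$)
$\sqrt{-131749 + \left(U{\left(359 \right)} - -245137\right)} = \sqrt{-131749 - \left(- \frac{45840397}{187} - \frac{159}{359}\right)} = \sqrt{-131749 + \left(\left(- \frac{222}{187} + 159 \cdot \frac{1}{359}\right) + 245137\right)} = \sqrt{-131749 + \left(\left(- \frac{222}{187} + \frac{159}{359}\right) + 245137\right)} = \sqrt{-131749 + \left(- \frac{49965}{67133} + 245137\right)} = \sqrt{-131749 + \frac{16456732256}{67133}} = \sqrt{\frac{7612026639}{67133}} = \frac{\sqrt{511018184355987}}{67133}$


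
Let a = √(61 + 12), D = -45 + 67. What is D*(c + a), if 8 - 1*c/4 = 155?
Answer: -12936 + 22*√73 ≈ -12748.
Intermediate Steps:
c = -588 (c = 32 - 4*155 = 32 - 620 = -588)
D = 22
a = √73 ≈ 8.5440
D*(c + a) = 22*(-588 + √73) = -12936 + 22*√73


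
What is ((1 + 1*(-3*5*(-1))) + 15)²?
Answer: 961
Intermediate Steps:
((1 + 1*(-3*5*(-1))) + 15)² = ((1 + 1*(-15*(-1))) + 15)² = ((1 + 1*15) + 15)² = ((1 + 15) + 15)² = (16 + 15)² = 31² = 961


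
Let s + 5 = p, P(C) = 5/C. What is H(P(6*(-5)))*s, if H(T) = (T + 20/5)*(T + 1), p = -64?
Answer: -2645/12 ≈ -220.42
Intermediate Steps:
H(T) = (1 + T)*(4 + T) (H(T) = (T + 20*(⅕))*(1 + T) = (T + 4)*(1 + T) = (4 + T)*(1 + T) = (1 + T)*(4 + T))
s = -69 (s = -5 - 64 = -69)
H(P(6*(-5)))*s = (4 + (5/((6*(-5))))² + 5*(5/((6*(-5)))))*(-69) = (4 + (5/(-30))² + 5*(5/(-30)))*(-69) = (4 + (5*(-1/30))² + 5*(5*(-1/30)))*(-69) = (4 + (-⅙)² + 5*(-⅙))*(-69) = (4 + 1/36 - ⅚)*(-69) = (115/36)*(-69) = -2645/12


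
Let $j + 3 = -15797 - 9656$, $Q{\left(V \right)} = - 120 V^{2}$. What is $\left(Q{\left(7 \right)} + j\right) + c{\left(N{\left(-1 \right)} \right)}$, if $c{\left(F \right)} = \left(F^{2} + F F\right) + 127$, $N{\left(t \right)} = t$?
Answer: $-31207$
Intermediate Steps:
$c{\left(F \right)} = 127 + 2 F^{2}$ ($c{\left(F \right)} = \left(F^{2} + F^{2}\right) + 127 = 2 F^{2} + 127 = 127 + 2 F^{2}$)
$j = -25456$ ($j = -3 - 25453 = -25456$)
$\left(Q{\left(7 \right)} + j\right) + c{\left(N{\left(-1 \right)} \right)} = \left(- 120 \cdot 7^{2} - 25456\right) + \left(127 + 2 \left(-1\right)^{2}\right) = \left(\left(-120\right) 49 - 25456\right) + \left(127 + 2 \cdot 1\right) = \left(-5880 - 25456\right) + \left(127 + 2\right) = -31336 + 129 = -31207$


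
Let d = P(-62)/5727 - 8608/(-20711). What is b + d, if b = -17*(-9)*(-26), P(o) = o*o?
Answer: -471709215166/118611897 ≈ -3976.9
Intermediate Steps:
P(o) = o**2
d = 128911100/118611897 (d = (-62)**2/5727 - 8608/(-20711) = 3844*(1/5727) - 8608*(-1/20711) = 3844/5727 + 8608/20711 = 128911100/118611897 ≈ 1.0868)
b = -3978 (b = 153*(-26) = -3978)
b + d = -3978 + 128911100/118611897 = -471709215166/118611897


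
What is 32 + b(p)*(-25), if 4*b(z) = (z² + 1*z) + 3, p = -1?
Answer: 53/4 ≈ 13.250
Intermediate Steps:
b(z) = ¾ + z/4 + z²/4 (b(z) = ((z² + 1*z) + 3)/4 = ((z² + z) + 3)/4 = ((z + z²) + 3)/4 = (3 + z + z²)/4 = ¾ + z/4 + z²/4)
32 + b(p)*(-25) = 32 + (¾ + (¼)*(-1) + (¼)*(-1)²)*(-25) = 32 + (¾ - ¼ + (¼)*1)*(-25) = 32 + (¾ - ¼ + ¼)*(-25) = 32 + (¾)*(-25) = 32 - 75/4 = 53/4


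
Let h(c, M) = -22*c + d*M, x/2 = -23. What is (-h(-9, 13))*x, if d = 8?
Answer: 13892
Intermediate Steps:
x = -46 (x = 2*(-23) = -46)
h(c, M) = -22*c + 8*M
(-h(-9, 13))*x = -(-22*(-9) + 8*13)*(-46) = -(198 + 104)*(-46) = -1*302*(-46) = -302*(-46) = 13892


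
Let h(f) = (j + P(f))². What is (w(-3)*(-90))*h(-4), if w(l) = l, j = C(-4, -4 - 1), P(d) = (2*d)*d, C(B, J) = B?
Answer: 211680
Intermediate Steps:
P(d) = 2*d²
j = -4
h(f) = (-4 + 2*f²)²
(w(-3)*(-90))*h(-4) = (-3*(-90))*(4*(-2 + (-4)²)²) = 270*(4*(-2 + 16)²) = 270*(4*14²) = 270*(4*196) = 270*784 = 211680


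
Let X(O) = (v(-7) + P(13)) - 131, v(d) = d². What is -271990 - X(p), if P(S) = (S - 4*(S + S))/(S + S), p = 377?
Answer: -543809/2 ≈ -2.7190e+5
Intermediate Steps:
P(S) = -7/2 (P(S) = (S - 8*S)/((2*S)) = (S - 8*S)*(1/(2*S)) = (-7*S)*(1/(2*S)) = -7/2)
X(O) = -171/2 (X(O) = ((-7)² - 7/2) - 131 = (49 - 7/2) - 131 = 91/2 - 131 = -171/2)
-271990 - X(p) = -271990 - 1*(-171/2) = -271990 + 171/2 = -543809/2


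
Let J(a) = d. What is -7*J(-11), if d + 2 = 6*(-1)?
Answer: 56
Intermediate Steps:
d = -8 (d = -2 + 6*(-1) = -2 - 6 = -8)
J(a) = -8
-7*J(-11) = -7*(-8) = 56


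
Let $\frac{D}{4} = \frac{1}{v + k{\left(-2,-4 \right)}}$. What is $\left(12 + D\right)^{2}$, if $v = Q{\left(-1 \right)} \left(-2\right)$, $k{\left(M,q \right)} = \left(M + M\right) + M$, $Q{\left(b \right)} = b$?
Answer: $121$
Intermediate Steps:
$k{\left(M,q \right)} = 3 M$ ($k{\left(M,q \right)} = 2 M + M = 3 M$)
$v = 2$ ($v = \left(-1\right) \left(-2\right) = 2$)
$D = -1$ ($D = \frac{4}{2 + 3 \left(-2\right)} = \frac{4}{2 - 6} = \frac{4}{-4} = 4 \left(- \frac{1}{4}\right) = -1$)
$\left(12 + D\right)^{2} = \left(12 - 1\right)^{2} = 11^{2} = 121$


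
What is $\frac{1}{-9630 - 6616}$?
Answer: $- \frac{1}{16246} \approx -6.1554 \cdot 10^{-5}$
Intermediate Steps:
$\frac{1}{-9630 - 6616} = \frac{1}{-16246} = - \frac{1}{16246}$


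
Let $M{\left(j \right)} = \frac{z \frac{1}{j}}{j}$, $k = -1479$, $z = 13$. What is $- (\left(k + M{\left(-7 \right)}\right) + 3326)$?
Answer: $- \frac{90516}{49} \approx -1847.3$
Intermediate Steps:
$M{\left(j \right)} = \frac{13}{j^{2}}$ ($M{\left(j \right)} = \frac{13 \frac{1}{j}}{j} = \frac{13}{j^{2}}$)
$- (\left(k + M{\left(-7 \right)}\right) + 3326) = - (\left(-1479 + \frac{13}{49}\right) + 3326) = - (- \frac{72458}{49} + 3326) = \left(-1\right) \frac{90516}{49} = - \frac{90516}{49}$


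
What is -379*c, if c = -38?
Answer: 14402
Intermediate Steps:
-379*c = -379*(-38) = 14402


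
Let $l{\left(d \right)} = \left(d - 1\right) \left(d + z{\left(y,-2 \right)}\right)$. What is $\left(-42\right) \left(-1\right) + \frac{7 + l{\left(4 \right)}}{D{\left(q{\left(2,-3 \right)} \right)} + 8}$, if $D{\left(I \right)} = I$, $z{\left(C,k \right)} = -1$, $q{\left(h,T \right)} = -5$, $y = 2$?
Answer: $\frac{142}{3} \approx 47.333$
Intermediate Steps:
$l{\left(d \right)} = \left(-1 + d\right)^{2}$ ($l{\left(d \right)} = \left(d - 1\right) \left(d - 1\right) = \left(-1 + d\right) \left(-1 + d\right) = \left(-1 + d\right)^{2}$)
$\left(-42\right) \left(-1\right) + \frac{7 + l{\left(4 \right)}}{D{\left(q{\left(2,-3 \right)} \right)} + 8} = \left(-42\right) \left(-1\right) + \frac{7 + \left(1 + 4^{2} - 8\right)}{-5 + 8} = 42 + \frac{7 + \left(1 + 16 - 8\right)}{3} = 42 + \left(7 + 9\right) \frac{1}{3} = 42 + 16 \cdot \frac{1}{3} = 42 + \frac{16}{3} = \frac{142}{3}$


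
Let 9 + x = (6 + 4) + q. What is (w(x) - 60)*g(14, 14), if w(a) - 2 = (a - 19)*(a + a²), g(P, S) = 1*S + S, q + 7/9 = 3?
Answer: -5565448/729 ≈ -7634.4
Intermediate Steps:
q = 20/9 (q = -7/9 + 3 = 20/9 ≈ 2.2222)
g(P, S) = 2*S (g(P, S) = S + S = 2*S)
x = 29/9 (x = -9 + ((6 + 4) + 20/9) = -9 + (10 + 20/9) = -9 + 110/9 = 29/9 ≈ 3.2222)
w(a) = 2 + (-19 + a)*(a + a²) (w(a) = 2 + (a - 19)*(a + a²) = 2 + (-19 + a)*(a + a²))
(w(x) - 60)*g(14, 14) = ((2 + (29/9)³ - 19*29/9 - 18*(29/9)²) - 60)*(2*14) = ((2 + 24389/729 - 551/9 - 18*841/81) - 60)*28 = ((2 + 24389/729 - 551/9 - 1682/9) - 60)*28 = (-155026/729 - 60)*28 = -198766/729*28 = -5565448/729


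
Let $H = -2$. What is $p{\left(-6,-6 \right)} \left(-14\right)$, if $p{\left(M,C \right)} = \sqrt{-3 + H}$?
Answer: $- 14 i \sqrt{5} \approx - 31.305 i$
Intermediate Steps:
$p{\left(M,C \right)} = i \sqrt{5}$ ($p{\left(M,C \right)} = \sqrt{-3 - 2} = \sqrt{-5} = i \sqrt{5}$)
$p{\left(-6,-6 \right)} \left(-14\right) = i \sqrt{5} \left(-14\right) = - 14 i \sqrt{5}$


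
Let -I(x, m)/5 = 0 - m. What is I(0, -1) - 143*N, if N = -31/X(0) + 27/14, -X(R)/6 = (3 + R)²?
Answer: -68584/189 ≈ -362.88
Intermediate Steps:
I(x, m) = 5*m (I(x, m) = -5*(0 - m) = -(-5)*m = 5*m)
X(R) = -6*(3 + R)²
N = 473/189 (N = -31*(-1/(6*(3 + 0)²)) + 27/14 = -31/((-6*3²)) + 27*(1/14) = -31/((-6*9)) + 27/14 = -31/(-54) + 27/14 = -31*(-1/54) + 27/14 = 31/54 + 27/14 = 473/189 ≈ 2.5026)
I(0, -1) - 143*N = 5*(-1) - 143*473/189 = -5 - 67639/189 = -68584/189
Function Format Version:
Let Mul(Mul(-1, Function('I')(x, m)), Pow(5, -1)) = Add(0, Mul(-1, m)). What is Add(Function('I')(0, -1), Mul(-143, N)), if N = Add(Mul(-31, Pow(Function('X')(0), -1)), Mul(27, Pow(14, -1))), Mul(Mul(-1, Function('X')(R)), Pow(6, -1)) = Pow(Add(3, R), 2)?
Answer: Rational(-68584, 189) ≈ -362.88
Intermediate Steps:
Function('I')(x, m) = Mul(5, m) (Function('I')(x, m) = Mul(-5, Add(0, Mul(-1, m))) = Mul(-5, Mul(-1, m)) = Mul(5, m))
Function('X')(R) = Mul(-6, Pow(Add(3, R), 2))
N = Rational(473, 189) (N = Add(Mul(-31, Pow(Mul(-6, Pow(Add(3, 0), 2)), -1)), Mul(27, Pow(14, -1))) = Add(Mul(-31, Pow(Mul(-6, Pow(3, 2)), -1)), Mul(27, Rational(1, 14))) = Add(Mul(-31, Pow(Mul(-6, 9), -1)), Rational(27, 14)) = Add(Mul(-31, Pow(-54, -1)), Rational(27, 14)) = Add(Mul(-31, Rational(-1, 54)), Rational(27, 14)) = Add(Rational(31, 54), Rational(27, 14)) = Rational(473, 189) ≈ 2.5026)
Add(Function('I')(0, -1), Mul(-143, N)) = Add(Mul(5, -1), Mul(-143, Rational(473, 189))) = Add(-5, Rational(-67639, 189)) = Rational(-68584, 189)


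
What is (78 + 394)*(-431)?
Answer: -203432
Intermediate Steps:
(78 + 394)*(-431) = 472*(-431) = -203432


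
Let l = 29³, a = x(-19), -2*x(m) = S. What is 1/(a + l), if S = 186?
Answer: 1/24296 ≈ 4.1159e-5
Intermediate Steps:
x(m) = -93 (x(m) = -½*186 = -93)
a = -93
l = 24389
1/(a + l) = 1/(-93 + 24389) = 1/24296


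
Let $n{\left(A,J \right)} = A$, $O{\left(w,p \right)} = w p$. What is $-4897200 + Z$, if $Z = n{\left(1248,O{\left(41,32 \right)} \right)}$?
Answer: $-4895952$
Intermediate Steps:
$O{\left(w,p \right)} = p w$
$Z = 1248$
$-4897200 + Z = -4897200 + 1248 = -4895952$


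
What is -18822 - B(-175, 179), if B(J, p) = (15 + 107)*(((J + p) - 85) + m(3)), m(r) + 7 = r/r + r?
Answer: -8574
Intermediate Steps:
m(r) = -6 + r (m(r) = -7 + (r/r + r) = -7 + (1 + r) = -6 + r)
B(J, p) = -10736 + 122*J + 122*p (B(J, p) = (15 + 107)*(((J + p) - 85) + (-6 + 3)) = 122*((-85 + J + p) - 3) = 122*(-88 + J + p) = -10736 + 122*J + 122*p)
-18822 - B(-175, 179) = -18822 - (-10736 + 122*(-175) + 122*179) = -18822 - (-10736 - 21350 + 21838) = -18822 - 1*(-10248) = -18822 + 10248 = -8574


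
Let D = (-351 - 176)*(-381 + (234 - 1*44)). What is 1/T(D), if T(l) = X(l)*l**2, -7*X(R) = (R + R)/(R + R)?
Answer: -7/10131831649 ≈ -6.9089e-10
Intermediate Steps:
X(R) = -1/7 (X(R) = -(R + R)/(7*(R + R)) = -2*R/(7*(2*R)) = -2*R*1/(2*R)/7 = -1/7*1 = -1/7)
D = 100657 (D = -527*(-381 + (234 - 44)) = -527*(-381 + 190) = -527*(-191) = 100657)
T(l) = -l**2/7
1/T(D) = 1/(-1/7*100657**2) = 1/(-1/7*10131831649) = 1/(-10131831649/7) = -7/10131831649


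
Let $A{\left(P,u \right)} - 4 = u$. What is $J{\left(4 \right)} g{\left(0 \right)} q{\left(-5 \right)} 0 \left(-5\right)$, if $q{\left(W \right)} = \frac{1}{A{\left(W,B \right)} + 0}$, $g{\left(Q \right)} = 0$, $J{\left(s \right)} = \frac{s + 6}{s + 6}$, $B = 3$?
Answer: $0$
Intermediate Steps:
$J{\left(s \right)} = 1$ ($J{\left(s \right)} = \frac{6 + s}{6 + s} = 1$)
$A{\left(P,u \right)} = 4 + u$
$q{\left(W \right)} = \frac{1}{7}$ ($q{\left(W \right)} = \frac{1}{\left(4 + 3\right) + 0} = \frac{1}{7 + 0} = \frac{1}{7}$)
$J{\left(4 \right)} g{\left(0 \right)} q{\left(-5 \right)} 0 \left(-5\right) = 1 \cdot 0 \cdot \frac{1}{7} \cdot 0 \left(-5\right) = 0 \cdot 0 \left(-5\right) = 0 \cdot 0 = 0$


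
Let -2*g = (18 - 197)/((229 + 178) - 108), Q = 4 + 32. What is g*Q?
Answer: 3222/299 ≈ 10.776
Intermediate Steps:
Q = 36
g = 179/598 (g = -(18 - 197)/(2*((229 + 178) - 108)) = -(-179)/(2*(407 - 108)) = -(-179)/(2*299) = -1/2*(-179/299) = 179/598 ≈ 0.29933)
g*Q = (179/598)*36 = 3222/299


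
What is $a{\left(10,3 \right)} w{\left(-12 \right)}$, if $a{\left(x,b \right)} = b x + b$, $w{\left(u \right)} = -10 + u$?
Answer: $-726$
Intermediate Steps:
$a{\left(x,b \right)} = b + b x$
$a{\left(10,3 \right)} w{\left(-12 \right)} = 3 \left(1 + 10\right) \left(-10 - 12\right) = 3 \cdot 11 \left(-22\right) = 33 \left(-22\right) = -726$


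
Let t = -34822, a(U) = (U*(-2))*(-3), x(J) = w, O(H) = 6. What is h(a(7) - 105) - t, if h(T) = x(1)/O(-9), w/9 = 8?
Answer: 34834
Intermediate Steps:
w = 72 (w = 9*8 = 72)
x(J) = 72
a(U) = 6*U (a(U) = -2*U*(-3) = 6*U)
h(T) = 12 (h(T) = 72/6 = 72*(⅙) = 12)
h(a(7) - 105) - t = 12 - 1*(-34822) = 12 + 34822 = 34834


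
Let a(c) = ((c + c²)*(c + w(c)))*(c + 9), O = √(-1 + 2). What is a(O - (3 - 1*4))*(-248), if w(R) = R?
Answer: -65472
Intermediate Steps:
O = 1 (O = √1 = 1)
a(c) = 2*c*(9 + c)*(c + c²) (a(c) = ((c + c²)*(c + c))*(c + 9) = ((c + c²)*(2*c))*(9 + c) = (2*c*(c + c²))*(9 + c) = 2*c*(9 + c)*(c + c²))
a(O - (3 - 1*4))*(-248) = (2*(1 - (3 - 1*4))²*(9 + (1 - (3 - 1*4))² + 10*(1 - (3 - 1*4))))*(-248) = (2*(1 - (3 - 4))²*(9 + (1 - (3 - 4))² + 10*(1 - (3 - 4))))*(-248) = (2*(1 - 1*(-1))²*(9 + (1 - 1*(-1))² + 10*(1 - 1*(-1))))*(-248) = (2*(1 + 1)²*(9 + (1 + 1)² + 10*(1 + 1)))*(-248) = (2*2²*(9 + 2² + 10*2))*(-248) = (2*4*(9 + 4 + 20))*(-248) = (2*4*33)*(-248) = 264*(-248) = -65472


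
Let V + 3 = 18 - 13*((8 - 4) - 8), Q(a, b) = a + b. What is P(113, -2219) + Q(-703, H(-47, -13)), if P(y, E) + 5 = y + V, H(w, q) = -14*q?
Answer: -346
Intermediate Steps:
V = 67 (V = -3 + (18 - 13*((8 - 4) - 8)) = -3 + (18 - 13*(4 - 8)) = -3 + (18 - 13*(-4)) = -3 + (18 + 52) = -3 + 70 = 67)
P(y, E) = 62 + y (P(y, E) = -5 + (y + 67) = -5 + (67 + y) = 62 + y)
P(113, -2219) + Q(-703, H(-47, -13)) = (62 + 113) + (-703 - 14*(-13)) = 175 + (-703 + 182) = 175 - 521 = -346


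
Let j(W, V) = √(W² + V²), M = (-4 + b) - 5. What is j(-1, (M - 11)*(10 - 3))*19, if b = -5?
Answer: 19*√30626 ≈ 3325.1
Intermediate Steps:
M = -14 (M = (-4 - 5) - 5 = -9 - 5 = -14)
j(W, V) = √(V² + W²)
j(-1, (M - 11)*(10 - 3))*19 = √(((-14 - 11)*(10 - 3))² + (-1)²)*19 = √((-25*7)² + 1)*19 = √((-175)² + 1)*19 = √(30625 + 1)*19 = √30626*19 = 19*√30626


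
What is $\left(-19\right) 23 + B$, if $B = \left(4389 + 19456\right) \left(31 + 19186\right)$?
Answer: $458228928$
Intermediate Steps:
$B = 458229365$ ($B = 23845 \cdot 19217 = 458229365$)
$\left(-19\right) 23 + B = \left(-19\right) 23 + 458229365 = -437 + 458229365 = 458228928$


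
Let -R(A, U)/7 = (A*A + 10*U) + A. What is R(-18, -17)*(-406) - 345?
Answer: 386167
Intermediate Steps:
R(A, U) = -70*U - 7*A - 7*A**2 (R(A, U) = -7*((A*A + 10*U) + A) = -7*((A**2 + 10*U) + A) = -7*(A + A**2 + 10*U) = -70*U - 7*A - 7*A**2)
R(-18, -17)*(-406) - 345 = (-70*(-17) - 7*(-18) - 7*(-18)**2)*(-406) - 345 = (1190 + 126 - 7*324)*(-406) - 345 = (1190 + 126 - 2268)*(-406) - 345 = -952*(-406) - 345 = 386512 - 345 = 386167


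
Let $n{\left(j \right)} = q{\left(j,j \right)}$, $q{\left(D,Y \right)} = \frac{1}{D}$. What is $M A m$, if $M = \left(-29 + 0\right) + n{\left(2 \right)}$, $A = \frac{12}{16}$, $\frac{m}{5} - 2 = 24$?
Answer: $- \frac{11115}{4} \approx -2778.8$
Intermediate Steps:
$m = 130$ ($m = 10 + 5 \cdot 24 = 10 + 120 = 130$)
$A = \frac{3}{4}$ ($A = 12 \cdot \frac{1}{16} = \frac{3}{4} \approx 0.75$)
$n{\left(j \right)} = \frac{1}{j}$
$M = - \frac{57}{2}$ ($M = \left(-29 + 0\right) + \frac{1}{2} = -29 + \frac{1}{2} = - \frac{57}{2} \approx -28.5$)
$M A m = \left(- \frac{57}{2}\right) \frac{3}{4} \cdot 130 = \left(- \frac{171}{8}\right) 130 = - \frac{11115}{4}$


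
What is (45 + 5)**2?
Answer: 2500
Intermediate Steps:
(45 + 5)**2 = 50**2 = 2500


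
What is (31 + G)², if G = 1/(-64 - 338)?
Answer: 155276521/161604 ≈ 960.85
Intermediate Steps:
G = -1/402 (G = 1/(-402) = -1/402 ≈ -0.0024876)
(31 + G)² = (31 - 1/402)² = (12461/402)² = 155276521/161604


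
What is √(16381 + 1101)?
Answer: √17482 ≈ 132.22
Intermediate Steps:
√(16381 + 1101) = √17482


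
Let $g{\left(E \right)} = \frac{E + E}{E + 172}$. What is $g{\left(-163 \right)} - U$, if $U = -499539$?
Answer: $\frac{4495525}{9} \approx 4.995 \cdot 10^{5}$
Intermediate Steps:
$g{\left(E \right)} = \frac{2 E}{172 + E}$
$g{\left(-163 \right)} - U = 2 \left(-163\right) \frac{1}{172 - 163} - -499539 = 2 \left(-163\right) \frac{1}{9} + 499539 = - \frac{326}{9} + 499539 = \frac{4495525}{9}$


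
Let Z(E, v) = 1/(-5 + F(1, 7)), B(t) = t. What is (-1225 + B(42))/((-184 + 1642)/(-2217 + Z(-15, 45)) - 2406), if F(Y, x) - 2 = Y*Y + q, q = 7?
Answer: 6556186/13337697 ≈ 0.49155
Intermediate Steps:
F(Y, x) = 9 + Y**2 (F(Y, x) = 2 + (Y*Y + 7) = 2 + (Y**2 + 7) = 2 + (7 + Y**2) = 9 + Y**2)
Z(E, v) = 1/5 (Z(E, v) = 1/(-5 + (9 + 1**2)) = 1/(-5 + (9 + 1)) = 1/(-5 + 10) = 1/5)
(-1225 + B(42))/((-184 + 1642)/(-2217 + Z(-15, 45)) - 2406) = (-1225 + 42)/((-184 + 1642)/(-2217 + 1/5) - 2406) = -1183/(1458/(-11084/5) - 2406) = -1183/(1458*(-5/11084) - 2406) = -1183/(-3645/5542 - 2406) = -1183/(-13337697/5542) = -1183*(-5542/13337697) = 6556186/13337697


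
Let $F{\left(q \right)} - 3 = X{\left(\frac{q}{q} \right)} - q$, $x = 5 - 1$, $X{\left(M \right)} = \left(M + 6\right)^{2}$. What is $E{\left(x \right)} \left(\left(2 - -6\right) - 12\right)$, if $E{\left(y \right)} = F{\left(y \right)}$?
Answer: $-192$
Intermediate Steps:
$X{\left(M \right)} = \left(6 + M\right)^{2}$
$x = 4$
$F{\left(q \right)} = 52 - q$ ($F{\left(q \right)} = 3 - \left(q - \left(6 + \frac{q}{q}\right)^{2}\right) = 3 - \left(q - \left(6 + 1\right)^{2}\right) = 3 - \left(-49 + q\right) = 52 - q$)
$E{\left(y \right)} = 52 - y$
$E{\left(x \right)} \left(\left(2 - -6\right) - 12\right) = \left(52 - 4\right) \left(\left(2 - -6\right) - 12\right) = \left(52 - 4\right) \left(\left(2 + 6\right) - 12\right) = 48 \left(8 - 12\right) = 48 \left(-4\right) = -192$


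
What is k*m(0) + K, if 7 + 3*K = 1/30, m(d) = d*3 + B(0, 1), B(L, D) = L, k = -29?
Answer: -209/90 ≈ -2.3222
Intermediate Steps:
m(d) = 3*d (m(d) = d*3 + 0 = 3*d + 0 = 3*d)
K = -209/90 (K = -7/3 + (⅓)/30 = -7/3 + (⅓)*(1/30) = -7/3 + 1/90 = -209/90 ≈ -2.3222)
k*m(0) + K = -87*0 - 209/90 = -29*0 - 209/90 = 0 - 209/90 = -209/90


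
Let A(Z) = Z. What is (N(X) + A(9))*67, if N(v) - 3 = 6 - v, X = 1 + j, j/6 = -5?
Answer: 3149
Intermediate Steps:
j = -30 (j = 6*(-5) = -30)
X = -29 (X = 1 - 30 = -29)
N(v) = 9 - v (N(v) = 3 + (6 - v) = 9 - v)
(N(X) + A(9))*67 = ((9 - 1*(-29)) + 9)*67 = ((9 + 29) + 9)*67 = (38 + 9)*67 = 47*67 = 3149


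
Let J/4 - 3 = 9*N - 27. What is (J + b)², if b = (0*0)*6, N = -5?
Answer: 76176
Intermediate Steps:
J = -276 (J = 12 + 4*(9*(-5) - 27) = 12 + 4*(-45 - 27) = 12 + 4*(-72) = 12 - 288 = -276)
b = 0 (b = 0*6 = 0)
(J + b)² = (-276 + 0)² = (-276)² = 76176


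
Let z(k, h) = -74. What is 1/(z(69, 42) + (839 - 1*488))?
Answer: 1/277 ≈ 0.0036101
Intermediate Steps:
1/(z(69, 42) + (839 - 1*488)) = 1/(-74 + (839 - 1*488)) = 1/(-74 + (839 - 488)) = 1/(-74 + 351) = 1/277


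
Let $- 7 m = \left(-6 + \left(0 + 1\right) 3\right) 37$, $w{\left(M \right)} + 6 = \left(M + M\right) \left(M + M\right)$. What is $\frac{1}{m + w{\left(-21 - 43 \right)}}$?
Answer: $\frac{7}{114757} \approx 6.0998 \cdot 10^{-5}$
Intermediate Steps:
$w{\left(M \right)} = -6 + 4 M^{2}$ ($w{\left(M \right)} = -6 + \left(M + M\right) \left(M + M\right) = -6 + 2 M 2 M = -6 + 4 M^{2}$)
$m = \frac{111}{7}$ ($m = - \frac{\left(-6 + \left(0 + 1\right) 3\right) 37}{7} = - \frac{\left(-6 + 1 \cdot 3\right) 37}{7} = - \frac{\left(-6 + 3\right) 37}{7} = - \frac{\left(-3\right) 37}{7} = \left(- \frac{1}{7}\right) \left(-111\right) = \frac{111}{7} \approx 15.857$)
$\frac{1}{m + w{\left(-21 - 43 \right)}} = \frac{1}{\frac{111}{7} - \left(6 - 4 \left(-21 - 43\right)^{2}\right)} = \frac{1}{\frac{111}{7} - \left(6 - 4 \left(-64\right)^{2}\right)} = \frac{1}{\frac{111}{7} + \left(-6 + 4 \cdot 4096\right)} = \frac{1}{\frac{111}{7} + \left(-6 + 16384\right)} = \frac{1}{\frac{111}{7} + 16378} = \frac{1}{\frac{114757}{7}} = \frac{7}{114757}$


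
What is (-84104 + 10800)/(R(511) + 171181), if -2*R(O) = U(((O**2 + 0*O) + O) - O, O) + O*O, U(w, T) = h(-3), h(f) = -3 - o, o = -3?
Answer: -146608/81241 ≈ -1.8046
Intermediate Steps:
h(f) = 0 (h(f) = -3 - 1*(-3) = -3 + 3 = 0)
U(w, T) = 0
R(O) = -O**2/2 (R(O) = -(0 + O*O)/2 = -(0 + O**2)/2 = -O**2/2)
(-84104 + 10800)/(R(511) + 171181) = (-84104 + 10800)/(-1/2*511**2 + 171181) = -73304/(-1/2*261121 + 171181) = -73304/(-261121/2 + 171181) = -73304/81241/2 = -73304*2/81241 = -146608/81241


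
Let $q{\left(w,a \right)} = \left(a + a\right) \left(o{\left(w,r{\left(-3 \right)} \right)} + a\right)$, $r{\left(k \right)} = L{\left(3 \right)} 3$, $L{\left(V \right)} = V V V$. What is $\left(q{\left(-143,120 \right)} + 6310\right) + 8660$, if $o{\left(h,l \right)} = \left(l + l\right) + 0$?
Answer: $82650$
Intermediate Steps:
$L{\left(V \right)} = V^{3}$ ($L{\left(V \right)} = V^{2} V = V^{3}$)
$r{\left(k \right)} = 81$ ($r{\left(k \right)} = 3^{3} \cdot 3 = 27 \cdot 3 = 81$)
$o{\left(h,l \right)} = 2 l$ ($o{\left(h,l \right)} = 2 l + 0 = 2 l$)
$q{\left(w,a \right)} = 2 a \left(162 + a\right)$ ($q{\left(w,a \right)} = \left(a + a\right) \left(2 \cdot 81 + a\right) = 2 a \left(162 + a\right)$)
$\left(q{\left(-143,120 \right)} + 6310\right) + 8660 = \left(2 \cdot 120 \left(162 + 120\right) + 6310\right) + 8660 = \left(2 \cdot 120 \cdot 282 + 6310\right) + 8660 = \left(67680 + 6310\right) + 8660 = 73990 + 8660 = 82650$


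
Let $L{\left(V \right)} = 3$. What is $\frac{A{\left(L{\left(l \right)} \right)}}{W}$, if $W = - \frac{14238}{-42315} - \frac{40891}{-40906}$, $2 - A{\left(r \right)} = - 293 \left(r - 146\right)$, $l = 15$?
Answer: $- \frac{3453384944230}{110129633} \approx -31357.0$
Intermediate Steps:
$A{\left(r \right)} = -42776 + 293 r$ ($A{\left(r \right)} = 2 - - 293 \left(r - 146\right) = 2 - - 293 \left(-146 + r\right) = 2 - \left(42778 - 293 r\right) = 2 + \left(-42778 + 293 r\right) = -42776 + 293 r$)
$W = \frac{110129633}{82425590}$ ($W = \left(-14238\right) \left(- \frac{1}{42315}\right) - - \frac{40891}{40906} = \frac{678}{2015} + \frac{40891}{40906} = \frac{110129633}{82425590} \approx 1.3361$)
$\frac{A{\left(L{\left(l \right)} \right)}}{W} = \frac{-42776 + 293 \cdot 3}{\frac{110129633}{82425590}} = \left(-42776 + 879\right) \frac{82425590}{110129633} = \left(-41897\right) \frac{82425590}{110129633} = - \frac{3453384944230}{110129633}$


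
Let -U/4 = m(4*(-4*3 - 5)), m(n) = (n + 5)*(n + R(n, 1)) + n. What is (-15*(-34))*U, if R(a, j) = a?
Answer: -17340000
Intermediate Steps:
m(n) = n + 2*n*(5 + n) (m(n) = (n + 5)*(n + n) + n = (5 + n)*(2*n) + n = 2*n*(5 + n) + n = n + 2*n*(5 + n))
U = -34000 (U = -4*4*(-4*3 - 5)*(11 + 2*(4*(-4*3 - 5))) = -4*4*(-12 - 5)*(11 + 2*(4*(-12 - 5))) = -4*4*(-17)*(11 + 2*(4*(-17))) = -(-272)*(11 + 2*(-68)) = -(-272)*(11 - 136) = -(-272)*(-125) = -4*8500 = -34000)
(-15*(-34))*U = -15*(-34)*(-34000) = 510*(-34000) = -17340000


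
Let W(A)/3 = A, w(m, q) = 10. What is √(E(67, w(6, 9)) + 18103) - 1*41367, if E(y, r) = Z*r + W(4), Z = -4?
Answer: -41367 + 5*√723 ≈ -41233.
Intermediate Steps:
W(A) = 3*A
E(y, r) = 12 - 4*r (E(y, r) = -4*r + 3*4 = -4*r + 12 = 12 - 4*r)
√(E(67, w(6, 9)) + 18103) - 1*41367 = √((12 - 4*10) + 18103) - 1*41367 = √((12 - 40) + 18103) - 41367 = √(-28 + 18103) - 41367 = √18075 - 41367 = 5*√723 - 41367 = -41367 + 5*√723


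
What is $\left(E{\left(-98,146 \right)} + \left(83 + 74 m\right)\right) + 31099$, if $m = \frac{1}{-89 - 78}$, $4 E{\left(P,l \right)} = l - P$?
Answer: $\frac{5217507}{167} \approx 31243.0$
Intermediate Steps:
$E{\left(P,l \right)} = - \frac{P}{4} + \frac{l}{4}$ ($E{\left(P,l \right)} = \frac{l - P}{4} = - \frac{P}{4} + \frac{l}{4}$)
$m = - \frac{1}{167}$ ($m = \frac{1}{-167} = - \frac{1}{167} \approx -0.005988$)
$\left(E{\left(-98,146 \right)} + \left(83 + 74 m\right)\right) + 31099 = \left(\left(\left(- \frac{1}{4}\right) \left(-98\right) + \frac{1}{4} \cdot 146\right) + \left(83 + 74 \left(- \frac{1}{167}\right)\right)\right) + 31099 = \left(\left(\frac{49}{2} + \frac{73}{2}\right) + \left(83 - \frac{74}{167}\right)\right) + 31099 = \left(61 + \frac{13787}{167}\right) + 31099 = \frac{23974}{167} + 31099 = \frac{5217507}{167}$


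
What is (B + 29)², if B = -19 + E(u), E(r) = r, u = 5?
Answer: 225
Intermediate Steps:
B = -14 (B = -19 + 5 = -14)
(B + 29)² = (-14 + 29)² = 15² = 225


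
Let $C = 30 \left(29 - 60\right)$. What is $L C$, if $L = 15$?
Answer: $-13950$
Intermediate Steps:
$C = -930$ ($C = 30 \left(-31\right) = -930$)
$L C = 15 \left(-930\right) = -13950$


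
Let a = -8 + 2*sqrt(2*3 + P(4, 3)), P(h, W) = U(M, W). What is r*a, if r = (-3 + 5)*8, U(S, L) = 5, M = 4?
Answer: -128 + 32*sqrt(11) ≈ -21.868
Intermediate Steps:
P(h, W) = 5
a = -8 + 2*sqrt(11) (a = -8 + 2*sqrt(2*3 + 5) = -8 + 2*sqrt(6 + 5) = -8 + 2*sqrt(11) ≈ -1.3668)
r = 16 (r = 2*8 = 16)
r*a = 16*(-8 + 2*sqrt(11)) = -128 + 32*sqrt(11)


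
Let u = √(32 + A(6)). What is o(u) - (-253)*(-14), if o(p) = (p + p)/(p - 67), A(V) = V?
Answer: -15765518/4451 - 134*√38/4451 ≈ -3542.2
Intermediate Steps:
u = √38 (u = √(32 + 6) = √38 ≈ 6.1644)
o(p) = 2*p/(-67 + p) (o(p) = (2*p)/(-67 + p) = 2*p/(-67 + p))
o(u) - (-253)*(-14) = 2*√38/(-67 + √38) - (-253)*(-14) = 2*√38/(-67 + √38) - 1*3542 = 2*√38/(-67 + √38) - 3542 = -3542 + 2*√38/(-67 + √38)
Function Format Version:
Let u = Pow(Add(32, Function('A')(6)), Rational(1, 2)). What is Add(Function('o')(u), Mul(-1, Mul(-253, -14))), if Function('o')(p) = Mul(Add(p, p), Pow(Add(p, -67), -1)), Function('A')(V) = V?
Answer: Add(Rational(-15765518, 4451), Mul(Rational(-134, 4451), Pow(38, Rational(1, 2)))) ≈ -3542.2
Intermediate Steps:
u = Pow(38, Rational(1, 2)) (u = Pow(Add(32, 6), Rational(1, 2)) = Pow(38, Rational(1, 2)) ≈ 6.1644)
Function('o')(p) = Mul(2, p, Pow(Add(-67, p), -1)) (Function('o')(p) = Mul(Mul(2, p), Pow(Add(-67, p), -1)) = Mul(2, p, Pow(Add(-67, p), -1)))
Add(Function('o')(u), Mul(-1, Mul(-253, -14))) = Add(Mul(2, Pow(38, Rational(1, 2)), Pow(Add(-67, Pow(38, Rational(1, 2))), -1)), Mul(-1, Mul(-253, -14))) = Add(Mul(2, Pow(38, Rational(1, 2)), Pow(Add(-67, Pow(38, Rational(1, 2))), -1)), Mul(-1, 3542)) = Add(Mul(2, Pow(38, Rational(1, 2)), Pow(Add(-67, Pow(38, Rational(1, 2))), -1)), -3542) = Add(-3542, Mul(2, Pow(38, Rational(1, 2)), Pow(Add(-67, Pow(38, Rational(1, 2))), -1)))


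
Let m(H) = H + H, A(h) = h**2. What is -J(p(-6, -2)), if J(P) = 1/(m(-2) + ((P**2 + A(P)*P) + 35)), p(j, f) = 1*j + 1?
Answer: 1/69 ≈ 0.014493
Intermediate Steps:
p(j, f) = 1 + j (p(j, f) = j + 1 = 1 + j)
m(H) = 2*H
J(P) = 1/(31 + P**2 + P**3) (J(P) = 1/(2*(-2) + ((P**2 + P**2*P) + 35)) = 1/(-4 + ((P**2 + P**3) + 35)) = 1/(-4 + (35 + P**2 + P**3)) = 1/(31 + P**2 + P**3))
-J(p(-6, -2)) = -1/(31 + (1 - 6)**2 + (1 - 6)**3) = -1/(31 + (-5)**2 + (-5)**3) = -1/(31 + 25 - 125) = -1/(-69) = -1*(-1/69) = 1/69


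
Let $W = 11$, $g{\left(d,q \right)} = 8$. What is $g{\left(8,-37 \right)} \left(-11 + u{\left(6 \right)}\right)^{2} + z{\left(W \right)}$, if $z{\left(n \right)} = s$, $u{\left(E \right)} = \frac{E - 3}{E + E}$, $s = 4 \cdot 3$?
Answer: $\frac{1873}{2} \approx 936.5$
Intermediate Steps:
$s = 12$
$u{\left(E \right)} = \frac{-3 + E}{2 E}$
$z{\left(n \right)} = 12$
$g{\left(8,-37 \right)} \left(-11 + u{\left(6 \right)}\right)^{2} + z{\left(W \right)} = 8 \left(-11 + \frac{-3 + 6}{2 \cdot 6}\right)^{2} + 12 = 8 \left(-11 + \frac{1}{2} \cdot \frac{1}{6} \cdot 3\right)^{2} + 12 = 8 \left(-11 + \frac{1}{4}\right)^{2} + 12 = 8 \left(- \frac{43}{4}\right)^{2} + 12 = 8 \cdot \frac{1849}{16} + 12 = \frac{1849}{2} + 12 = \frac{1873}{2}$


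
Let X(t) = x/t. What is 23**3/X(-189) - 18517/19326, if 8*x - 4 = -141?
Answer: 355528299475/2647662 ≈ 1.3428e+5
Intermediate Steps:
x = -137/8 (x = 1/2 + (1/8)*(-141) = 1/2 - 141/8 = -137/8 ≈ -17.125)
X(t) = -137/(8*t)
23**3/X(-189) - 18517/19326 = 23**3/((-137/8/(-189))) - 18517/19326 = 12167/((-137/8*(-1/189))) - 18517*1/19326 = 12167/(137/1512) - 18517/19326 = 12167*(1512/137) - 18517/19326 = 18396504/137 - 18517/19326 = 355528299475/2647662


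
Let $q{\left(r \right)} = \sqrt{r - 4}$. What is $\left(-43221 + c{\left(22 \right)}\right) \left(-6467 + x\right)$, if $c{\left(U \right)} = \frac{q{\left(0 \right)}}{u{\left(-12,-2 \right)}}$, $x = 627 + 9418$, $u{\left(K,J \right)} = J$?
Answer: $-154644738 - 3578 i \approx -1.5464 \cdot 10^{8} - 3578.0 i$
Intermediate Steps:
$q{\left(r \right)} = \sqrt{-4 + r}$
$x = 10045$
$c{\left(U \right)} = - i$ ($c{\left(U \right)} = \frac{\sqrt{-4 + 0}}{-2} = \sqrt{-4} \left(- \frac{1}{2}\right) = 2 i \left(- \frac{1}{2}\right) = - i$)
$\left(-43221 + c{\left(22 \right)}\right) \left(-6467 + x\right) = \left(-43221 - i\right) \left(-6467 + 10045\right) = \left(-43221 - i\right) 3578 = -154644738 - 3578 i$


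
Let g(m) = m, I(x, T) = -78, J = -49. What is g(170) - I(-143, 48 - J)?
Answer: 248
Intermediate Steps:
g(170) - I(-143, 48 - J) = 170 - 1*(-78) = 170 + 78 = 248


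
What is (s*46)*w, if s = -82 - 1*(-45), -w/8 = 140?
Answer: 1906240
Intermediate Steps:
w = -1120 (w = -8*140 = -1120)
s = -37 (s = -82 + 45 = -37)
(s*46)*w = -37*46*(-1120) = -1702*(-1120) = 1906240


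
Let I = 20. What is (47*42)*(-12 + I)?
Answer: 15792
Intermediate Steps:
(47*42)*(-12 + I) = (47*42)*(-12 + 20) = 1974*8 = 15792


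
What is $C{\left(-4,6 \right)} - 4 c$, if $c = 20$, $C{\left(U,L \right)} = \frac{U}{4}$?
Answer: $-81$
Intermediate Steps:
$C{\left(U,L \right)} = \frac{U}{4}$ ($C{\left(U,L \right)} = U \frac{1}{4} = \frac{U}{4}$)
$C{\left(-4,6 \right)} - 4 c = \frac{1}{4} \left(-4\right) - 80 = -1 - 80 = -81$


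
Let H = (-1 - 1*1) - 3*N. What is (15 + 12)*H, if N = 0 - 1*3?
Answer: 189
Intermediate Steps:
N = -3 (N = 0 - 3 = -3)
H = 7 (H = (-1 - 1*1) - 3*(-3) = (-1 - 1) + 9 = -2 + 9 = 7)
(15 + 12)*H = (15 + 12)*7 = 27*7 = 189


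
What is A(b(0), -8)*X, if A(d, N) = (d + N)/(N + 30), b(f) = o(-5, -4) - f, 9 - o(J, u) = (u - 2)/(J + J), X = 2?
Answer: 2/55 ≈ 0.036364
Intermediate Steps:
o(J, u) = 9 - (-2 + u)/(2*J) (o(J, u) = 9 - (u - 2)/(J + J) = 9 - (-2 + u)/(2*J))
b(f) = 42/5 - f (b(f) = (½)*(2 - 1*(-4) + 18*(-5))/(-5) - f = (½)*(-⅕)*(2 + 4 - 90) - f = (½)*(-⅕)*(-84) - f = 42/5 - f)
A(d, N) = (N + d)/(30 + N)
A(b(0), -8)*X = ((-8 + (42/5 - 1*0))/(30 - 8))*2 = ((-8 + (42/5 + 0))/22)*2 = ((-8 + 42/5)/22)*2 = ((1/22)*(⅖))*2 = (1/55)*2 = 2/55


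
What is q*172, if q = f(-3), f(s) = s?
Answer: -516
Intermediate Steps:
q = -3
q*172 = -3*172 = -516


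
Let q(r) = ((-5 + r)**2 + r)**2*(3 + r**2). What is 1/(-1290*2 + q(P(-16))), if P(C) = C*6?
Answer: 1/941361536895 ≈ 1.0623e-12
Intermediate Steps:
P(C) = 6*C
q(r) = (r + (-5 + r)**2)**2*(3 + r**2)
1/(-1290*2 + q(P(-16))) = 1/(-1290*2 + (6*(-16) + (-5 + 6*(-16))**2)**2*(3 + (6*(-16))**2)) = 1/(-2580 + (-96 + (-5 - 96)**2)**2*(3 + (-96)**2)) = 1/(-2580 + (-96 + (-101)**2)**2*(3 + 9216)) = 1/(-2580 + (-96 + 10201)**2*9219) = 1/(-2580 + 10105**2*9219) = 1/(-2580 + 102111025*9219) = 1/(-2580 + 941361539475) = 1/941361536895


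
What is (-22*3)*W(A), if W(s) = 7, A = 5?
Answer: -462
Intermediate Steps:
(-22*3)*W(A) = -22*3*7 = -66*7 = -462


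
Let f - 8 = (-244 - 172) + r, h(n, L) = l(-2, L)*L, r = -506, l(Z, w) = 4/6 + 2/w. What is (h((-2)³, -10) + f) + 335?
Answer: -1751/3 ≈ -583.67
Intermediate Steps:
l(Z, w) = ⅔ + 2/w (l(Z, w) = 4*(⅙) + 2/w = ⅔ + 2/w)
h(n, L) = L*(⅔ + 2/L) (h(n, L) = (⅔ + 2/L)*L = L*(⅔ + 2/L))
f = -914 (f = 8 + ((-244 - 172) - 506) = 8 + (-416 - 506) = 8 - 922 = -914)
(h((-2)³, -10) + f) + 335 = ((2 + (⅔)*(-10)) - 914) + 335 = ((2 - 20/3) - 914) + 335 = (-14/3 - 914) + 335 = -2756/3 + 335 = -1751/3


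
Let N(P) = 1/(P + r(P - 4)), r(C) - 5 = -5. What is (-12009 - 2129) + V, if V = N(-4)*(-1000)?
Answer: -13888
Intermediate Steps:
r(C) = 0 (r(C) = 5 - 5 = 0)
N(P) = 1/P (N(P) = 1/(P + 0) = 1/P)
V = 250 (V = -1000/(-4) = -¼*(-1000) = 250)
(-12009 - 2129) + V = (-12009 - 2129) + 250 = -14138 + 250 = -13888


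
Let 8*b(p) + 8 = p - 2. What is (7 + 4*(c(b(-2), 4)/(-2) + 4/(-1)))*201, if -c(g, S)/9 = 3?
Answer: 9045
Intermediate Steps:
b(p) = -5/4 + p/8 (b(p) = -1 + (p - 2)/8 = -1 + (-2 + p)/8 = -1 + (-1/4 + p/8) = -5/4 + p/8)
c(g, S) = -27 (c(g, S) = -9*3 = -27)
(7 + 4*(c(b(-2), 4)/(-2) + 4/(-1)))*201 = (7 + 4*(-27/(-2) + 4/(-1)))*201 = (7 + 4*(-27*(-1/2) + 4*(-1)))*201 = (7 + 4*(27/2 - 4))*201 = (7 + 4*(19/2))*201 = (7 + 38)*201 = 45*201 = 9045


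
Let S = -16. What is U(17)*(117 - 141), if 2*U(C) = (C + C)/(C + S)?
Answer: -408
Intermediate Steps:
U(C) = C/(-16 + C) (U(C) = ((C + C)/(C - 16))/2 = ((2*C)/(-16 + C))/2 = (2*C/(-16 + C))/2 = C/(-16 + C))
U(17)*(117 - 141) = (17/(-16 + 17))*(117 - 141) = (17/1)*(-24) = (17*1)*(-24) = 17*(-24) = -408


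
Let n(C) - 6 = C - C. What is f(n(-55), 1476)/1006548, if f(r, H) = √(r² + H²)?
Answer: √60517/167758 ≈ 0.0014664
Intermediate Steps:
n(C) = 6 (n(C) = 6 + (C - C) = 6 + 0 = 6)
f(r, H) = √(H² + r²)
f(n(-55), 1476)/1006548 = √(1476² + 6²)/1006548 = √(2178576 + 36)*(1/1006548) = √2178612*(1/1006548) = (6*√60517)*(1/1006548) = √60517/167758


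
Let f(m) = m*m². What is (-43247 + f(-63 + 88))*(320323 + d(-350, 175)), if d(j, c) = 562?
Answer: -8863485470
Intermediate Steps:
f(m) = m³
(-43247 + f(-63 + 88))*(320323 + d(-350, 175)) = (-43247 + (-63 + 88)³)*(320323 + 562) = (-43247 + 25³)*320885 = (-43247 + 15625)*320885 = -27622*320885 = -8863485470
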